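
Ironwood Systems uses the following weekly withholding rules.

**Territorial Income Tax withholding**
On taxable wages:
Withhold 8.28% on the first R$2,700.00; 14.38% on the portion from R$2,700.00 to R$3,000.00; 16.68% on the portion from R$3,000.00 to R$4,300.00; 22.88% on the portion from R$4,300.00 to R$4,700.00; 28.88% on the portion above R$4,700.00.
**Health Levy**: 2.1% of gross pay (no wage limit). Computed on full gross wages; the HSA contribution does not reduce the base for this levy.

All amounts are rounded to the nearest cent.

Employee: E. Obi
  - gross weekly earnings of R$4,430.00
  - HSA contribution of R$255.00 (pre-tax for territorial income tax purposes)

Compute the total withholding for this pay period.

Territorial Income Tax: taxable = R$4,430.00 − R$255.00 = R$4,175.00
  R$266.70 + 16.68% × (R$4,175.00 − R$3,000.00) = R$266.70 + 16.68% × R$1,175.00 = R$462.69
Health Levy: 2.1% × R$4,430.00 = R$93.03
Total: R$462.69 + R$93.03 = R$555.72

R$555.72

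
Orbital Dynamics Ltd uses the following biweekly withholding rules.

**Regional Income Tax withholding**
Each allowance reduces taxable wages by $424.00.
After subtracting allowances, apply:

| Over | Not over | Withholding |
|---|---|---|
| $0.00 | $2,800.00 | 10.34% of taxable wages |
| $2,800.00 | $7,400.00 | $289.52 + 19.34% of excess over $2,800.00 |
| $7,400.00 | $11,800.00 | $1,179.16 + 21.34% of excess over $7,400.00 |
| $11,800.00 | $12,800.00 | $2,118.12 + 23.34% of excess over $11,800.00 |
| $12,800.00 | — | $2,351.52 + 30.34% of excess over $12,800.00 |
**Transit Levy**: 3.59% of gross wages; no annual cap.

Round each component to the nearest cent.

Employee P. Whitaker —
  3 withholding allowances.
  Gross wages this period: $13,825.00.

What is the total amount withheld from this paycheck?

Regional Income Tax: taxable = $13,825.00 − 3×$424.00 = $12,553.00
  $2,118.12 + 23.34% × ($12,553.00 − $11,800.00) = $2,118.12 + 23.34% × $753.00 = $2,293.87
Transit Levy: 3.59% × $13,825.00 = $496.32
Total: $2,293.87 + $496.32 = $2,790.19

$2,790.19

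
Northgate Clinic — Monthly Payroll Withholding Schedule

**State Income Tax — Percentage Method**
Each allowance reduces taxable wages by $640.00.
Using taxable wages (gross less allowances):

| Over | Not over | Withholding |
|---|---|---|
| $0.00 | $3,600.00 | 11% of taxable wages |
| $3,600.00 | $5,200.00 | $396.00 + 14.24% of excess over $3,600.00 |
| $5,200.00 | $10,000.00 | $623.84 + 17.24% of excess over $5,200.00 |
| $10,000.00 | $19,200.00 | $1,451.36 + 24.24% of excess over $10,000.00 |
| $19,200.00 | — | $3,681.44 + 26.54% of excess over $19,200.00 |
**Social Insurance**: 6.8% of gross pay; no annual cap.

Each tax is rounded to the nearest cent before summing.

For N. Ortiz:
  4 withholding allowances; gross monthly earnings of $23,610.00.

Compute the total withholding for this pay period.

State Income Tax: taxable = $23,610.00 − 4×$640.00 = $21,050.00
  $3,681.44 + 26.54% × ($21,050.00 − $19,200.00) = $3,681.44 + 26.54% × $1,850.00 = $4,172.43
Social Insurance: 6.8% × $23,610.00 = $1,605.48
Total: $4,172.43 + $1,605.48 = $5,777.91

$5,777.91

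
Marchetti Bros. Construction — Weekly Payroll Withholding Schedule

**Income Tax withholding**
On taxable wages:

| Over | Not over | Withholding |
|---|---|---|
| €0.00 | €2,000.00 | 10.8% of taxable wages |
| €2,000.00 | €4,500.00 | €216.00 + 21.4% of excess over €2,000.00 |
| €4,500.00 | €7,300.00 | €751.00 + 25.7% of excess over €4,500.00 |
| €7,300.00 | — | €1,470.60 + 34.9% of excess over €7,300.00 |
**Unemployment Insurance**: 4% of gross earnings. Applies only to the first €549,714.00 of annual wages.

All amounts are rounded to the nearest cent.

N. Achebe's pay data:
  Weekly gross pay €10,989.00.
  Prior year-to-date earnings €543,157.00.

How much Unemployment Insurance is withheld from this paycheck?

Unemployment Insurance: cap €549,714.00 − YTD €543,157.00 = €6,557.00 subject; 4% × €6,557.00 = €262.28

€262.28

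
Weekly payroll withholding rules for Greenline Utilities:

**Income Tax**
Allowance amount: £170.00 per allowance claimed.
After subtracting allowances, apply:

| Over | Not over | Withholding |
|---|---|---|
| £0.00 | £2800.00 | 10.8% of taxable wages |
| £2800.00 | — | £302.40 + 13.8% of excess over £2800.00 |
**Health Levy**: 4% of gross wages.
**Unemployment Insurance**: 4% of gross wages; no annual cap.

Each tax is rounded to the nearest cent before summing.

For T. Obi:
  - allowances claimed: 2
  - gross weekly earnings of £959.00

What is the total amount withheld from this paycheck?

Income Tax: taxable = £959.00 − 2×£170.00 = £619.00
  10.8% × £619.00 = £66.85
Health Levy: 4% × £959.00 = £38.36
Unemployment Insurance: 4% × £959.00 = £38.36
Total: £66.85 + £38.36 + £38.36 = £143.57

£143.57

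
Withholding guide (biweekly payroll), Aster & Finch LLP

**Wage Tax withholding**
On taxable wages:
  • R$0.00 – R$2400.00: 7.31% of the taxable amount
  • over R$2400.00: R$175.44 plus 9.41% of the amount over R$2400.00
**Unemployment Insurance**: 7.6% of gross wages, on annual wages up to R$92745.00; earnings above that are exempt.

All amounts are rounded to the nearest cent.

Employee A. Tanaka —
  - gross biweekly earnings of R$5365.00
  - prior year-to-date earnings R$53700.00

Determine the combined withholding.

Wage Tax: taxable = R$5365.00
  R$175.44 + 9.41% × (R$5365.00 − R$2400.00) = R$175.44 + 9.41% × R$2965.00 = R$454.45
Unemployment Insurance: 7.6% × R$5365.00 = R$407.74
Total: R$454.45 + R$407.74 = R$862.19

R$862.19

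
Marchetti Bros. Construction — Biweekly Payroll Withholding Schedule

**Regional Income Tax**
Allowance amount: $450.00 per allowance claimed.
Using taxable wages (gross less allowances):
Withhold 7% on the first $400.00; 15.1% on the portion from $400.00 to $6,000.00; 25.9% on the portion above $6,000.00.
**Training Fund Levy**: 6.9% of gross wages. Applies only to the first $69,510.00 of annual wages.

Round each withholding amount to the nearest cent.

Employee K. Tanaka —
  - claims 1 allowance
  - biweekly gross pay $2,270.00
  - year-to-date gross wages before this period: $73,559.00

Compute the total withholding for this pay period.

Regional Income Tax: taxable = $2,270.00 − 1×$450.00 = $1,820.00
  $28.00 + 15.1% × ($1,820.00 − $400.00) = $28.00 + 15.1% × $1,420.00 = $242.42
Training Fund Levy: YTD $73,559.00 ≥ cap $69,510.00 → $0.00
Total: $242.42 + $0.00 = $242.42

$242.42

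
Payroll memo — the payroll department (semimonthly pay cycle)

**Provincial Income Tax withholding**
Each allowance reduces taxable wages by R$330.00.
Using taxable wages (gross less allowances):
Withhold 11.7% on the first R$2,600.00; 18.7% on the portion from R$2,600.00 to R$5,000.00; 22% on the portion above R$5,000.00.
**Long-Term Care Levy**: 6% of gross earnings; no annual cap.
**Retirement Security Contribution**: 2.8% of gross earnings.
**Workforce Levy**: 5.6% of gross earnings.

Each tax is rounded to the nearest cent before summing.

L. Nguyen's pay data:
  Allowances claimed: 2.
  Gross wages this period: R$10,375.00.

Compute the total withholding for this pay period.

Provincial Income Tax: taxable = R$10,375.00 − 2×R$330.00 = R$9,715.00
  R$753.00 + 22% × (R$9,715.00 − R$5,000.00) = R$753.00 + 22% × R$4,715.00 = R$1,790.30
Long-Term Care Levy: 6% × R$10,375.00 = R$622.50
Retirement Security Contribution: 2.8% × R$10,375.00 = R$290.50
Workforce Levy: 5.6% × R$10,375.00 = R$581.00
Total: R$1,790.30 + R$622.50 + R$290.50 + R$581.00 = R$3,284.30

R$3,284.30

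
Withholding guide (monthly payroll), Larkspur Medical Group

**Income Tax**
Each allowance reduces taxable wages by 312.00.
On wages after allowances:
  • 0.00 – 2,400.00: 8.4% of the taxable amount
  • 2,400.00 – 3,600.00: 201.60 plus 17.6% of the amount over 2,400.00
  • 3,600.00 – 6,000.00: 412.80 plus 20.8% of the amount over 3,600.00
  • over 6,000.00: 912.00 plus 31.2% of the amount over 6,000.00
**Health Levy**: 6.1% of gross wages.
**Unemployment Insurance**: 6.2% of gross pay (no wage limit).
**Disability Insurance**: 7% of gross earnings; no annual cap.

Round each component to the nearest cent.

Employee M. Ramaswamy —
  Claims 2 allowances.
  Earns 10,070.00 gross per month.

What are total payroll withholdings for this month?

3,930.66

Income Tax: taxable = 10,070.00 − 2×312.00 = 9,446.00
  912.00 + 31.2% × (9,446.00 − 6,000.00) = 912.00 + 31.2% × 3,446.00 = 1,987.15
Health Levy: 6.1% × 10,070.00 = 614.27
Unemployment Insurance: 6.2% × 10,070.00 = 624.34
Disability Insurance: 7% × 10,070.00 = 704.90
Total: 1,987.15 + 614.27 + 624.34 + 704.90 = 3,930.66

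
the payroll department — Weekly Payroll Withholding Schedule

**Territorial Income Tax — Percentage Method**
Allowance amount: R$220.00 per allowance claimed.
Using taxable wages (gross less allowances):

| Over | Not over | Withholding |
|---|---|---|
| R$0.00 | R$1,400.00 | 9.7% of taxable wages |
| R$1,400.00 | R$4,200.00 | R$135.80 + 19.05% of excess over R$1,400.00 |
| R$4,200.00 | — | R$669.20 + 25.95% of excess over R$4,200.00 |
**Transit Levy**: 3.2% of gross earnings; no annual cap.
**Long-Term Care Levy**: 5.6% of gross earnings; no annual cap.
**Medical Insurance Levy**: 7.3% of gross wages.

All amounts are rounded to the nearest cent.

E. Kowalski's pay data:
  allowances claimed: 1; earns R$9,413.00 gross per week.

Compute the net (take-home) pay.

Territorial Income Tax: taxable = R$9,413.00 − 1×R$220.00 = R$9,193.00
  R$669.20 + 25.95% × (R$9,193.00 − R$4,200.00) = R$669.20 + 25.95% × R$4,993.00 = R$1,964.88
Transit Levy: 3.2% × R$9,413.00 = R$301.22
Long-Term Care Levy: 5.6% × R$9,413.00 = R$527.13
Medical Insurance Levy: 7.3% × R$9,413.00 = R$687.15
Total withheld: R$1,964.88 + R$301.22 + R$527.13 + R$687.15 = R$3,480.38
Net pay: R$9,413.00 − R$3,480.38 = R$5,932.62

R$5,932.62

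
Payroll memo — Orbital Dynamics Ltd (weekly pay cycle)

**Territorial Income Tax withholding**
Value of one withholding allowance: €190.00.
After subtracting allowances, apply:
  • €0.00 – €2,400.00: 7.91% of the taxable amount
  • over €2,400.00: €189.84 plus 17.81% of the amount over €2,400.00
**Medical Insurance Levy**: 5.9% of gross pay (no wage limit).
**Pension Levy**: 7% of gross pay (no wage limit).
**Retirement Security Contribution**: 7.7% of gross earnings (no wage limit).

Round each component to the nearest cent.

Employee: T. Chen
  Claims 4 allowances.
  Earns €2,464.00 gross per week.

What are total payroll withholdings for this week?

€642.38

Territorial Income Tax: taxable = €2,464.00 − 4×€190.00 = €1,704.00
  7.91% × €1,704.00 = €134.79
Medical Insurance Levy: 5.9% × €2,464.00 = €145.38
Pension Levy: 7% × €2,464.00 = €172.48
Retirement Security Contribution: 7.7% × €2,464.00 = €189.73
Total: €134.79 + €145.38 + €172.48 + €189.73 = €642.38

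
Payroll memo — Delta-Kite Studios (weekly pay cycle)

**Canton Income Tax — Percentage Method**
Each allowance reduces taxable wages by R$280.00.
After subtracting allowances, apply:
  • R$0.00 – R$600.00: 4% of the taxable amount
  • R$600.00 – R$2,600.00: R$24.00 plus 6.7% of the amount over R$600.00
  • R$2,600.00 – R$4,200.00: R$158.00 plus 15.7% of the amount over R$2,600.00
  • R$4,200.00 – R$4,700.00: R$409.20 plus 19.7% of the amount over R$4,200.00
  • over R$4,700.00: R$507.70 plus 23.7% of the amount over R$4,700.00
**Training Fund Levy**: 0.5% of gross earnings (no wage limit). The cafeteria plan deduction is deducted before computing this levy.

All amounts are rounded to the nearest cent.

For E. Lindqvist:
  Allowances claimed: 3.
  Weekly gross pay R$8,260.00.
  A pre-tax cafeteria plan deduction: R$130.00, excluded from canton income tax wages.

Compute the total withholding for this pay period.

R$1,162.18

Canton Income Tax: taxable = R$8,260.00 − R$130.00 − 3×R$280.00 = R$7,290.00
  R$507.70 + 23.7% × (R$7,290.00 − R$4,700.00) = R$507.70 + 23.7% × R$2,590.00 = R$1,121.53
Training Fund Levy: 0.5% × R$8,130.00 = R$40.65
Total: R$1,121.53 + R$40.65 = R$1,162.18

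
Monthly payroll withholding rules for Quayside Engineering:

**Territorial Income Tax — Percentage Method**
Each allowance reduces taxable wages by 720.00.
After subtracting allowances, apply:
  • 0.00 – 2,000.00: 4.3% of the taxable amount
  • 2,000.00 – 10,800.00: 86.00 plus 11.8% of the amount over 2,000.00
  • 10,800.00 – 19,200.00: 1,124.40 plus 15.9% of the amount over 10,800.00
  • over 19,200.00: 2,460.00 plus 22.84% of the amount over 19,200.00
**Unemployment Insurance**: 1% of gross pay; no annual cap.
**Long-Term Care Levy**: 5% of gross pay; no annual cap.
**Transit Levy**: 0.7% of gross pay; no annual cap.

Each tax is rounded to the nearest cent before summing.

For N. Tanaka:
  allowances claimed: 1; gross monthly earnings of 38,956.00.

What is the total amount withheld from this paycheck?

9,417.87

Territorial Income Tax: taxable = 38,956.00 − 1×720.00 = 38,236.00
  2,460.00 + 22.84% × (38,236.00 − 19,200.00) = 2,460.00 + 22.84% × 19,036.00 = 6,807.82
Unemployment Insurance: 1% × 38,956.00 = 389.56
Long-Term Care Levy: 5% × 38,956.00 = 1,947.80
Transit Levy: 0.7% × 38,956.00 = 272.69
Total: 6,807.82 + 389.56 + 1,947.80 + 272.69 = 9,417.87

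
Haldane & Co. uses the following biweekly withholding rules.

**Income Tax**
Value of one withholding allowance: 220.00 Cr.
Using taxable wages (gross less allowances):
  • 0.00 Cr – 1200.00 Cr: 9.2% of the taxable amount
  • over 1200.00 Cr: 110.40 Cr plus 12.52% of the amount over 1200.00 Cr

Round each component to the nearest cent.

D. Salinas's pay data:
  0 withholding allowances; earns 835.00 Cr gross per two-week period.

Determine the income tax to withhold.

Income Tax: taxable = 835.00 Cr
  9.2% × 835.00 Cr = 76.82 Cr

76.82 Cr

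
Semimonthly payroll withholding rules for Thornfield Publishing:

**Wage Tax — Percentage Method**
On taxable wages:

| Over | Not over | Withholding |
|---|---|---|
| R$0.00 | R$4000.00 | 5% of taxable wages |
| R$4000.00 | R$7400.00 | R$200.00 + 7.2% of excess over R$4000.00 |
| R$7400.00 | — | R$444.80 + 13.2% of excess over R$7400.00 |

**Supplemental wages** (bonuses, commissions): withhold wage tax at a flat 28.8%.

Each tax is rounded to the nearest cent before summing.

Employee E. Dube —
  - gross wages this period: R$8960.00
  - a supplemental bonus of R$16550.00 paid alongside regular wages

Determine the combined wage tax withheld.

R$5417.12

Wage Tax: taxable = R$8960.00
  R$444.80 + 13.2% × (R$8960.00 − R$7400.00) = R$444.80 + 13.2% × R$1560.00 = R$650.72
Supplemental (28.8% flat on bonus): 28.8% × R$16550.00 = R$4766.40
Total wage tax: R$650.72 + R$4766.40 = R$5417.12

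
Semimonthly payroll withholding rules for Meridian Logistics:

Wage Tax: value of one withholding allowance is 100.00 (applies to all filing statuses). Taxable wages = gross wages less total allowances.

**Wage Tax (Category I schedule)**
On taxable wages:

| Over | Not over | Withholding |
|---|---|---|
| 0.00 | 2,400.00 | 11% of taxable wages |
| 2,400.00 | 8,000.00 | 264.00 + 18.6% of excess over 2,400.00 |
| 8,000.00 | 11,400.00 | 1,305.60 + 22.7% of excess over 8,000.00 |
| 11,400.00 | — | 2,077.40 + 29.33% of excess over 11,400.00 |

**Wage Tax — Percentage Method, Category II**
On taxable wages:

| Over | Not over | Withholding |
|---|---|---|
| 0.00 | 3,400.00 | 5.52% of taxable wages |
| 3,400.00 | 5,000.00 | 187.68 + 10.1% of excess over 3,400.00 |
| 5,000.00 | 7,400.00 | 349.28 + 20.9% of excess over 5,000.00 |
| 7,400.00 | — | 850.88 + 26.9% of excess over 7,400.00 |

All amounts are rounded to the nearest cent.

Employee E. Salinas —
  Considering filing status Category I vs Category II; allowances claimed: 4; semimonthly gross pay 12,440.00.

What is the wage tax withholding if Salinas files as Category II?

Wage Tax (Category II): taxable = 12,440.00 − 4×100.00 = 12,040.00
  850.88 + 26.9% × (12,040.00 − 7,400.00) = 850.88 + 26.9% × 4,640.00 = 2,099.04

2,099.04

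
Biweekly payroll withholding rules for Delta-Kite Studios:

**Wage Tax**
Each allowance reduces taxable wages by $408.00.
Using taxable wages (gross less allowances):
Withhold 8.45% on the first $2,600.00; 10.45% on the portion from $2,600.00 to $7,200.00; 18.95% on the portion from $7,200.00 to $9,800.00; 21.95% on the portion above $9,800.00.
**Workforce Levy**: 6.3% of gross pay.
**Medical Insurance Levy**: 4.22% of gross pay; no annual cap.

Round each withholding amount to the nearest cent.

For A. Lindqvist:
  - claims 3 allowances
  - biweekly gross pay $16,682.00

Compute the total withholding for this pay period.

$4,189.98

Wage Tax: taxable = $16,682.00 − 3×$408.00 = $15,458.00
  $1,193.10 + 21.95% × ($15,458.00 − $9,800.00) = $1,193.10 + 21.95% × $5,658.00 = $2,435.03
Workforce Levy: 6.3% × $16,682.00 = $1,050.97
Medical Insurance Levy: 4.22% × $16,682.00 = $703.98
Total: $2,435.03 + $1,050.97 + $703.98 = $4,189.98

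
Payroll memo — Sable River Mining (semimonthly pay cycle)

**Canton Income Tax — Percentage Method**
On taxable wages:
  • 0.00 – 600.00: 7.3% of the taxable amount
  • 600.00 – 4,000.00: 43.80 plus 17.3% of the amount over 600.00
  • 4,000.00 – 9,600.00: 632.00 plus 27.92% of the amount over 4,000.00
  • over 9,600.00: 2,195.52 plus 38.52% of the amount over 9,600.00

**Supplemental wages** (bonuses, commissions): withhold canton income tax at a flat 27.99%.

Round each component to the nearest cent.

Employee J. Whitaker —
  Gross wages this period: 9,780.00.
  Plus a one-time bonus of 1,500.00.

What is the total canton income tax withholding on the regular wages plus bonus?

Canton Income Tax: taxable = 9,780.00
  2,195.52 + 38.52% × (9,780.00 − 9,600.00) = 2,195.52 + 38.52% × 180.00 = 2,264.86
Supplemental (27.99% flat on bonus): 27.99% × 1,500.00 = 419.85
Total canton income tax: 2,264.86 + 419.85 = 2,684.71

2,684.71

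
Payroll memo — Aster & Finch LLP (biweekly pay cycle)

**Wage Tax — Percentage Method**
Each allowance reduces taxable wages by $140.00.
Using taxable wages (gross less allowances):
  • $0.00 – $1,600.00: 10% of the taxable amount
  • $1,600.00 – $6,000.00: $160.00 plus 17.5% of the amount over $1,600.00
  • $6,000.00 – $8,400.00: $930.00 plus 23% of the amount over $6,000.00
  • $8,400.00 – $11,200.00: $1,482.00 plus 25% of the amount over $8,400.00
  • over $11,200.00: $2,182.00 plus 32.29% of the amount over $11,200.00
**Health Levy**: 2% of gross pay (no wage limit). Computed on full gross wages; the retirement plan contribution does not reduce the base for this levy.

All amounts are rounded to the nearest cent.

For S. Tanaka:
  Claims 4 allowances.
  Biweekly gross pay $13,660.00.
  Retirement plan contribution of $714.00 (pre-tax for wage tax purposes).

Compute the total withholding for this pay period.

Wage Tax: taxable = $13,660.00 − $714.00 − 4×$140.00 = $12,386.00
  $2,182.00 + 32.29% × ($12,386.00 − $11,200.00) = $2,182.00 + 32.29% × $1,186.00 = $2,564.96
Health Levy: 2% × $13,660.00 = $273.20
Total: $2,564.96 + $273.20 = $2,838.16

$2,838.16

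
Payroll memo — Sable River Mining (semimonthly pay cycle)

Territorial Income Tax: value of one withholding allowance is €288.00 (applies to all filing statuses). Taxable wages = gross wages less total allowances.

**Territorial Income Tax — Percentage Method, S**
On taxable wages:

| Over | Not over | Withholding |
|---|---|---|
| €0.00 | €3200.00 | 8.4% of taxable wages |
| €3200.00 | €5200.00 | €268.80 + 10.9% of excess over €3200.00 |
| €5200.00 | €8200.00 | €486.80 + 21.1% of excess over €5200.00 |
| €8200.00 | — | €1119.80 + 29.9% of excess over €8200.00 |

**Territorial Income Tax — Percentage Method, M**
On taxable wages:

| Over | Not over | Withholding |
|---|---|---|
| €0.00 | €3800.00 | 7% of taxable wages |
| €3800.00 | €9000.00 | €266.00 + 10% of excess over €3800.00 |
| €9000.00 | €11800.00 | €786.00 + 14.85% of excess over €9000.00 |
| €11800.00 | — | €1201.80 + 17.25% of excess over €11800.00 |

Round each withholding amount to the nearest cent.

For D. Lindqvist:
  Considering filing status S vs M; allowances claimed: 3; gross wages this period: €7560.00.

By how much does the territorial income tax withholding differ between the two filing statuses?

€246.86

Territorial Income Tax (S): taxable = €7560.00 − 3×€288.00 = €6696.00
  €486.80 + 21.1% × (€6696.00 − €5200.00) = €486.80 + 21.1% × €1496.00 = €802.46
Territorial Income Tax (M): taxable = €7560.00 − 3×€288.00 = €6696.00
  €266.00 + 10% × (€6696.00 − €3800.00) = €266.00 + 10% × €2896.00 = €555.60
Difference: |€802.46 − €555.60| = €246.86 (higher under S)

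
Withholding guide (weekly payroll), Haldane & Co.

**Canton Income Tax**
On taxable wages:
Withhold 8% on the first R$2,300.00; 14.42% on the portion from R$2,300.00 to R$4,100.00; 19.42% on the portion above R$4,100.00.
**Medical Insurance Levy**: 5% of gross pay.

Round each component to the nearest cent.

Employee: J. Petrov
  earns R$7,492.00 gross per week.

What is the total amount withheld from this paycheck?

R$1,476.89

Canton Income Tax: taxable = R$7,492.00
  R$443.56 + 19.42% × (R$7,492.00 − R$4,100.00) = R$443.56 + 19.42% × R$3,392.00 = R$1,102.29
Medical Insurance Levy: 5% × R$7,492.00 = R$374.60
Total: R$1,102.29 + R$374.60 = R$1,476.89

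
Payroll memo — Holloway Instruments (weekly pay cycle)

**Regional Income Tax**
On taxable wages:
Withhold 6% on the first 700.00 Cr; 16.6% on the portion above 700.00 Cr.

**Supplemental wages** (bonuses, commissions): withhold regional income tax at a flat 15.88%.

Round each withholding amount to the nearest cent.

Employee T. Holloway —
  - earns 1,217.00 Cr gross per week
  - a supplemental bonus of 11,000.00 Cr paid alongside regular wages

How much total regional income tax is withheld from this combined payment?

Regional Income Tax: taxable = 1,217.00 Cr
  42.00 Cr + 16.6% × (1,217.00 Cr − 700.00 Cr) = 42.00 Cr + 16.6% × 517.00 Cr = 127.82 Cr
Supplemental (15.88% flat on bonus): 15.88% × 11,000.00 Cr = 1,746.80 Cr
Total regional income tax: 127.82 Cr + 1,746.80 Cr = 1,874.62 Cr

1,874.62 Cr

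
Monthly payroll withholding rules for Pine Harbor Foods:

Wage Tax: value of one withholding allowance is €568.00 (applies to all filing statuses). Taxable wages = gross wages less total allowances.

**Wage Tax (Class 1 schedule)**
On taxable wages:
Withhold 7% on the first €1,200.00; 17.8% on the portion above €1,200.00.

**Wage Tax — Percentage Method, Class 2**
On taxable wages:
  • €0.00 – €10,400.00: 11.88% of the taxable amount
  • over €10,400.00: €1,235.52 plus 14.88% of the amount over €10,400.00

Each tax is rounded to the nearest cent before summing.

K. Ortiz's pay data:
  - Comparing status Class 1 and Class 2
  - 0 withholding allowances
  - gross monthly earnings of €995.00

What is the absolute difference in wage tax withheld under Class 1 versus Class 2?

€48.56

Wage Tax (Class 1): taxable = €995.00
  7% × €995.00 = €69.65
Wage Tax (Class 2): taxable = €995.00
  11.88% × €995.00 = €118.21
Difference: |€69.65 − €118.21| = €48.56 (higher under Class 2)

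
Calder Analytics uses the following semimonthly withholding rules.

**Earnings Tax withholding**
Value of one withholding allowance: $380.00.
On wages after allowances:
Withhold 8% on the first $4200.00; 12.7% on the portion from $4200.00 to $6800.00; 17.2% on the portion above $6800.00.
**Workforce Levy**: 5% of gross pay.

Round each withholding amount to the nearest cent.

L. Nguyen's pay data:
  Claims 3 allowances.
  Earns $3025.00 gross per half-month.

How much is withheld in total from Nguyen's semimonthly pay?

$302.05

Earnings Tax: taxable = $3025.00 − 3×$380.00 = $1885.00
  8% × $1885.00 = $150.80
Workforce Levy: 5% × $3025.00 = $151.25
Total: $150.80 + $151.25 = $302.05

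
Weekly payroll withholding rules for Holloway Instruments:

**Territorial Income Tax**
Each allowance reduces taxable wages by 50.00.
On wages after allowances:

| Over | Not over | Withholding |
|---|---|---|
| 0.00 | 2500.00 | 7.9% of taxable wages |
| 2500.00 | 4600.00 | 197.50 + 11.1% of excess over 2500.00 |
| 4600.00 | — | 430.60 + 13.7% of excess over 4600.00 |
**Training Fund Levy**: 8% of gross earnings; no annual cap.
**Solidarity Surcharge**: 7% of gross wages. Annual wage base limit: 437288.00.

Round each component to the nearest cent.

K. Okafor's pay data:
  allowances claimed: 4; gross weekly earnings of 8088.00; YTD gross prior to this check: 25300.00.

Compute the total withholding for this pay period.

2094.26

Territorial Income Tax: taxable = 8088.00 − 4×50.00 = 7888.00
  430.60 + 13.7% × (7888.00 − 4600.00) = 430.60 + 13.7% × 3288.00 = 881.06
Training Fund Levy: 8% × 8088.00 = 647.04
Solidarity Surcharge: 7% × 8088.00 = 566.16
Total: 881.06 + 647.04 + 566.16 = 2094.26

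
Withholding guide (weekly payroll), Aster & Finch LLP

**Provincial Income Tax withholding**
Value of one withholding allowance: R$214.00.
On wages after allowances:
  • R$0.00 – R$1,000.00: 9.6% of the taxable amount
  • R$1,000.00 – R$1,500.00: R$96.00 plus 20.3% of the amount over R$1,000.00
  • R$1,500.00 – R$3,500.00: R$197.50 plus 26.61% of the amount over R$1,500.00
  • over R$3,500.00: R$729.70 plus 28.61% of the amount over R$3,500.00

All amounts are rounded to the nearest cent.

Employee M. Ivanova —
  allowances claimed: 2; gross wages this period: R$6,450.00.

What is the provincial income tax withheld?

Provincial Income Tax: taxable = R$6,450.00 − 2×R$214.00 = R$6,022.00
  R$729.70 + 28.61% × (R$6,022.00 − R$3,500.00) = R$729.70 + 28.61% × R$2,522.00 = R$1,451.24

R$1,451.24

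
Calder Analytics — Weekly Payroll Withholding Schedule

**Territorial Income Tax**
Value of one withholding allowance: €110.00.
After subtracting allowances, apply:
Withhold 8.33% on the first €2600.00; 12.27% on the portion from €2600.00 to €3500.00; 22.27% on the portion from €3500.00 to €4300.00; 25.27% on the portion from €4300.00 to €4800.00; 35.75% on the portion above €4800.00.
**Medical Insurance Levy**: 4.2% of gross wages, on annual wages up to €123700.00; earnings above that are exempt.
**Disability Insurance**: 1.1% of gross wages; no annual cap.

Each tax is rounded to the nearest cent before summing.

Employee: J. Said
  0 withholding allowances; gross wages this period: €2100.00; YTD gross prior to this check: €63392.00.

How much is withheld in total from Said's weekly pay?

€286.23

Territorial Income Tax: taxable = €2100.00
  8.33% × €2100.00 = €174.93
Medical Insurance Levy: 4.2% × €2100.00 = €88.20
Disability Insurance: 1.1% × €2100.00 = €23.10
Total: €174.93 + €88.20 + €23.10 = €286.23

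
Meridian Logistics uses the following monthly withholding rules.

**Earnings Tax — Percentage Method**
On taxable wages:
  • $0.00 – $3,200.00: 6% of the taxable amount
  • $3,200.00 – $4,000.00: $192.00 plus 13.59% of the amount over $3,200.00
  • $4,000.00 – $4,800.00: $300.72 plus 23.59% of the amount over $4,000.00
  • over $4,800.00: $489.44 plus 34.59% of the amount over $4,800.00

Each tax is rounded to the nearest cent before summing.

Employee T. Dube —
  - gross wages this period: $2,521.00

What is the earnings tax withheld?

$151.26

Earnings Tax: taxable = $2,521.00
  6% × $2,521.00 = $151.26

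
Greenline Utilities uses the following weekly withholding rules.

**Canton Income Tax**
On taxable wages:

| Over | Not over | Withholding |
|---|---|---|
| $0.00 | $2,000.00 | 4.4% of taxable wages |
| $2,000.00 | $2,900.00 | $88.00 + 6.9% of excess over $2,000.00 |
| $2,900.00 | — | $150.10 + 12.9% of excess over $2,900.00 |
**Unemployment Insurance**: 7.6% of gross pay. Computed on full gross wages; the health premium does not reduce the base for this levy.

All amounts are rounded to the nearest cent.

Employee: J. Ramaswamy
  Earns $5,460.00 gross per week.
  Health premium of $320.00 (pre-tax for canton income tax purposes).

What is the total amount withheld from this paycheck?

$854.02

Canton Income Tax: taxable = $5,460.00 − $320.00 = $5,140.00
  $150.10 + 12.9% × ($5,140.00 − $2,900.00) = $150.10 + 12.9% × $2,240.00 = $439.06
Unemployment Insurance: 7.6% × $5,460.00 = $414.96
Total: $439.06 + $414.96 = $854.02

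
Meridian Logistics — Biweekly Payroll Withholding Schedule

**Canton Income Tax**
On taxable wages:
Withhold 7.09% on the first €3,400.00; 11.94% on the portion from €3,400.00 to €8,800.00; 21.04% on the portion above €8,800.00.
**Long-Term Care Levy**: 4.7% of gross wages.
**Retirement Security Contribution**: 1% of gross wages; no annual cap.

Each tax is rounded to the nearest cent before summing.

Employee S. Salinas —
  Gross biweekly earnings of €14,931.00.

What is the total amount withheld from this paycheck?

Canton Income Tax: taxable = €14,931.00
  €885.82 + 21.04% × (€14,931.00 − €8,800.00) = €885.82 + 21.04% × €6,131.00 = €2,175.78
Long-Term Care Levy: 4.7% × €14,931.00 = €701.76
Retirement Security Contribution: 1% × €14,931.00 = €149.31
Total: €2,175.78 + €701.76 + €149.31 = €3,026.85

€3,026.85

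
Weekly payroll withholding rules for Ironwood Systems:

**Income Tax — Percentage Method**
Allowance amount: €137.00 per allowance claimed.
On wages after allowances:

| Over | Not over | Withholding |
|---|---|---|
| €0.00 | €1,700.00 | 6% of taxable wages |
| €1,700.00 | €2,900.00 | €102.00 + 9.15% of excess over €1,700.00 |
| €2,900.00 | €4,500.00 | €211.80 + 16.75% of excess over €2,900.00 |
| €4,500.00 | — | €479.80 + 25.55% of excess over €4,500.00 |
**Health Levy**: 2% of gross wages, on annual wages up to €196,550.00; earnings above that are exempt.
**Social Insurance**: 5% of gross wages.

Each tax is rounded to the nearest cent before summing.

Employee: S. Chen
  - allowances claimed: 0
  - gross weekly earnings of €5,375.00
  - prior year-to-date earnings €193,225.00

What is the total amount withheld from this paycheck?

€1,038.61

Income Tax: taxable = €5,375.00
  €479.80 + 25.55% × (€5,375.00 − €4,500.00) = €479.80 + 25.55% × €875.00 = €703.36
Health Levy: cap €196,550.00 − YTD €193,225.00 = €3,325.00 subject; 2% × €3,325.00 = €66.50
Social Insurance: 5% × €5,375.00 = €268.75
Total: €703.36 + €66.50 + €268.75 = €1,038.61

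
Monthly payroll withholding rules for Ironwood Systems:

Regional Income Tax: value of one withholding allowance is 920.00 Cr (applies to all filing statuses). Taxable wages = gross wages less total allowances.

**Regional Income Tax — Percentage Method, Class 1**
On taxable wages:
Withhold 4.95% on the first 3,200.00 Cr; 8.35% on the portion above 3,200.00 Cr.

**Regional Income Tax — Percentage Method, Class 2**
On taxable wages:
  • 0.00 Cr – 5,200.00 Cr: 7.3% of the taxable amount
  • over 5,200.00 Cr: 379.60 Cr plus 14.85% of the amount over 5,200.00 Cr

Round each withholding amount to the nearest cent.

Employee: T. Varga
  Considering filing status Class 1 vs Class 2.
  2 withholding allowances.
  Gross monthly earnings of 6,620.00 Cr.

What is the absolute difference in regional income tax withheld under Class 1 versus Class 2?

Regional Income Tax (Class 1): taxable = 6,620.00 Cr − 2×920.00 Cr = 4,780.00 Cr
  158.40 Cr + 8.35% × (4,780.00 Cr − 3,200.00 Cr) = 158.40 Cr + 8.35% × 1,580.00 Cr = 290.33 Cr
Regional Income Tax (Class 2): taxable = 6,620.00 Cr − 2×920.00 Cr = 4,780.00 Cr
  7.3% × 4,780.00 Cr = 348.94 Cr
Difference: |290.33 Cr − 348.94 Cr| = 58.61 Cr (higher under Class 2)

58.61 Cr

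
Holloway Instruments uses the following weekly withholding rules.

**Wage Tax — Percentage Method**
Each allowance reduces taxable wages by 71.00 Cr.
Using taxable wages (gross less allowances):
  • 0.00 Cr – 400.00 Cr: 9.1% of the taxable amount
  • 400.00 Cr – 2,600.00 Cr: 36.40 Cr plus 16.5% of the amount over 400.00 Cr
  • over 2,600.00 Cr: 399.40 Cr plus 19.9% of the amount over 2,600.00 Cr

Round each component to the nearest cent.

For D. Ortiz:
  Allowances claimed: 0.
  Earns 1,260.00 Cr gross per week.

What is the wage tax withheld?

Wage Tax: taxable = 1,260.00 Cr
  36.40 Cr + 16.5% × (1,260.00 Cr − 400.00 Cr) = 36.40 Cr + 16.5% × 860.00 Cr = 178.30 Cr

178.30 Cr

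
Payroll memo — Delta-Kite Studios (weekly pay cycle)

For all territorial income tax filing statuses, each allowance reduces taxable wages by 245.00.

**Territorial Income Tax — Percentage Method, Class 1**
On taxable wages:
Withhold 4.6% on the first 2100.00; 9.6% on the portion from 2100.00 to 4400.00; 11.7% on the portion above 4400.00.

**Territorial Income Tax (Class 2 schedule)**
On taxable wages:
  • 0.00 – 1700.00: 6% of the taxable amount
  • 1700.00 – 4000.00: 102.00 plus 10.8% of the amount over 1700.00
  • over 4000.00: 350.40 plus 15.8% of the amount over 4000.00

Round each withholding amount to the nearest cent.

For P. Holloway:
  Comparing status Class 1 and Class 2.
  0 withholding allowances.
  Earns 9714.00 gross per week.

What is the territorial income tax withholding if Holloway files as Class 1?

939.14

Territorial Income Tax (Class 1): taxable = 9714.00
  317.40 + 11.7% × (9714.00 − 4400.00) = 317.40 + 11.7% × 5314.00 = 939.14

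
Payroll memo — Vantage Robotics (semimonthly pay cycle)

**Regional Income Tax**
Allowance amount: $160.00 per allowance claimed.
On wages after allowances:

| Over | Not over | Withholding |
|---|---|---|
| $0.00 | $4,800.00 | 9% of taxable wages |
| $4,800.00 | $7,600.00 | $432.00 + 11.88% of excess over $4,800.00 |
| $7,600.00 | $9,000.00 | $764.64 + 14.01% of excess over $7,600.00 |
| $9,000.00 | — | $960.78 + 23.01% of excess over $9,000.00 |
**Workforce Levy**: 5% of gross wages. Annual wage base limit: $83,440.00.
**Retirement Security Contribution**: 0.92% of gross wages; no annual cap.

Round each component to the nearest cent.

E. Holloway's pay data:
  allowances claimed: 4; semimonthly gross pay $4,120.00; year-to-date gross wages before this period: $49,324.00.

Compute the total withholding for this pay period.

Regional Income Tax: taxable = $4,120.00 − 4×$160.00 = $3,480.00
  9% × $3,480.00 = $313.20
Workforce Levy: 5% × $4,120.00 = $206.00
Retirement Security Contribution: 0.92% × $4,120.00 = $37.90
Total: $313.20 + $206.00 + $37.90 = $557.10

$557.10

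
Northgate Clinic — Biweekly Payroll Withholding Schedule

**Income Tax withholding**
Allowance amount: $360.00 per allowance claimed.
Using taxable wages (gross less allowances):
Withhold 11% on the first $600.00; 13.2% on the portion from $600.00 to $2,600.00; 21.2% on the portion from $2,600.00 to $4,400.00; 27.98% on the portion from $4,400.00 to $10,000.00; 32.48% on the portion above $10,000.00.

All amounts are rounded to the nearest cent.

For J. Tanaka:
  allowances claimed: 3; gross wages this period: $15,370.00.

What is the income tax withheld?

Income Tax: taxable = $15,370.00 − 3×$360.00 = $14,290.00
  $2,278.48 + 32.48% × ($14,290.00 − $10,000.00) = $2,278.48 + 32.48% × $4,290.00 = $3,671.87

$3,671.87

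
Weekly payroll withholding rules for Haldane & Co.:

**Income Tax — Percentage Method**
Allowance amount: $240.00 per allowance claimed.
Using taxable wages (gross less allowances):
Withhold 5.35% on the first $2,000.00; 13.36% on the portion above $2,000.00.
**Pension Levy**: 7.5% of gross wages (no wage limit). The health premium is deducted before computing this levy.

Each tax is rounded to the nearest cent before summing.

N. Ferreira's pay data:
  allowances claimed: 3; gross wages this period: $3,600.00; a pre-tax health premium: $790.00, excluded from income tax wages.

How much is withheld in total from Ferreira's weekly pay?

Income Tax: taxable = $3,600.00 − $790.00 − 3×$240.00 = $2,090.00
  $107.00 + 13.36% × ($2,090.00 − $2,000.00) = $107.00 + 13.36% × $90.00 = $119.02
Pension Levy: 7.5% × $2,810.00 = $210.75
Total: $119.02 + $210.75 = $329.77

$329.77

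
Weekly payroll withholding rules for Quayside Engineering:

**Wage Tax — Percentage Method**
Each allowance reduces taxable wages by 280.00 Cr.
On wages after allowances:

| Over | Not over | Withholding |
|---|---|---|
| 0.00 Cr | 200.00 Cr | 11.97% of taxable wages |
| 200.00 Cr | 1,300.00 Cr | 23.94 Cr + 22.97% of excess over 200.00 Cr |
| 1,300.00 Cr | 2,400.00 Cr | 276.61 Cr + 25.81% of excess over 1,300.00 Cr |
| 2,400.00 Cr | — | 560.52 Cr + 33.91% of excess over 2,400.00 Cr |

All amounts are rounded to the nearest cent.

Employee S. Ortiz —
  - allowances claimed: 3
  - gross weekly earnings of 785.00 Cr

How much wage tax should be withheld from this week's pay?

Wage Tax: taxable = 785.00 Cr − 3×280.00 Cr = -55.00 Cr
  Taxable ≤ 0 → 0.00 Cr

0.00 Cr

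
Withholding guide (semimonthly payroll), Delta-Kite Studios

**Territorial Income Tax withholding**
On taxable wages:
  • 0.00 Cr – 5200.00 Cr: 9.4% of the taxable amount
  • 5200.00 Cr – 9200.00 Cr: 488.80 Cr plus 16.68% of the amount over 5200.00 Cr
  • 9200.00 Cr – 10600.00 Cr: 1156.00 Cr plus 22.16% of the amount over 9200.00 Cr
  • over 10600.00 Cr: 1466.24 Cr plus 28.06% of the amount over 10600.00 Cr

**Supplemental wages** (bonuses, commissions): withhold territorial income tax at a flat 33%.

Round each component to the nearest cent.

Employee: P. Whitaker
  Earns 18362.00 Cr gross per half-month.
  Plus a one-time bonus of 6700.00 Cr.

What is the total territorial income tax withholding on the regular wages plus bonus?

5855.26 Cr

Territorial Income Tax: taxable = 18362.00 Cr
  1466.24 Cr + 28.06% × (18362.00 Cr − 10600.00 Cr) = 1466.24 Cr + 28.06% × 7762.00 Cr = 3644.26 Cr
Supplemental (33% flat on bonus): 33% × 6700.00 Cr = 2211.00 Cr
Total territorial income tax: 3644.26 Cr + 2211.00 Cr = 5855.26 Cr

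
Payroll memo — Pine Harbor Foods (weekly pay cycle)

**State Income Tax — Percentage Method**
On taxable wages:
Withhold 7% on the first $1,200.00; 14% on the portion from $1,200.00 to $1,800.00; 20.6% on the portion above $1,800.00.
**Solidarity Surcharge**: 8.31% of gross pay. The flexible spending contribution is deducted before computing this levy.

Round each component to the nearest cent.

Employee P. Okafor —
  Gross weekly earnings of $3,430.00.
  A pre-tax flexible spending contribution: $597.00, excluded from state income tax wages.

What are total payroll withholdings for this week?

State Income Tax: taxable = $3,430.00 − $597.00 = $2,833.00
  $168.00 + 20.6% × ($2,833.00 − $1,800.00) = $168.00 + 20.6% × $1,033.00 = $380.80
Solidarity Surcharge: 8.31% × $2,833.00 = $235.42
Total: $380.80 + $235.42 = $616.22

$616.22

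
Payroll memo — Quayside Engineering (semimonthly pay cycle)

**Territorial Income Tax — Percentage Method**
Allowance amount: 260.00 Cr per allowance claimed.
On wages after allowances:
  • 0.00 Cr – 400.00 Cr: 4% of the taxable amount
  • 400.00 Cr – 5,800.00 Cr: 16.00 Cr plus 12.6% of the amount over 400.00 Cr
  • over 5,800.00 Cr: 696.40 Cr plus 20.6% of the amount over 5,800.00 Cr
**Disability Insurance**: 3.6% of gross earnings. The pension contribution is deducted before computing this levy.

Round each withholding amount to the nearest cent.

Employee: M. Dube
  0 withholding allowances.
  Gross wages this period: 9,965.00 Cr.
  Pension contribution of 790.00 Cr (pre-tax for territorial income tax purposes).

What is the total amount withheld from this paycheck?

1,721.95 Cr

Territorial Income Tax: taxable = 9,965.00 Cr − 790.00 Cr = 9,175.00 Cr
  696.40 Cr + 20.6% × (9,175.00 Cr − 5,800.00 Cr) = 696.40 Cr + 20.6% × 3,375.00 Cr = 1,391.65 Cr
Disability Insurance: 3.6% × 9,175.00 Cr = 330.30 Cr
Total: 1,391.65 Cr + 330.30 Cr = 1,721.95 Cr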